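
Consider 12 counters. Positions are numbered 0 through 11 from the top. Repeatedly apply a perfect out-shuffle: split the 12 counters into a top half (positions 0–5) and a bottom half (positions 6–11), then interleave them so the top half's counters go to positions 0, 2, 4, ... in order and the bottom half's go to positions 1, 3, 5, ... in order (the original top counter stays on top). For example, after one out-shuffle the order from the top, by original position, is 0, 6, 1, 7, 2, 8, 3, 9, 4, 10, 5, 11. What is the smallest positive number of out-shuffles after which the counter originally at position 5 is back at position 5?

10

Follow position 5 under repeated out-shuffles:
5 → 10 → 9 → 7 → 3 → 6 → 1 → 2 → 4 → 8 → 5
It first returns after 10 out-shuffles.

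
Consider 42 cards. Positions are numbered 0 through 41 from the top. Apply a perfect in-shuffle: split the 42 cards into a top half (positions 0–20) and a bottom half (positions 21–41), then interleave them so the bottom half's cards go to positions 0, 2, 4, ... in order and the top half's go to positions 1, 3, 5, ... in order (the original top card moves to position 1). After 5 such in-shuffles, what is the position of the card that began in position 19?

37

Track the card's position through each in-shuffle:
19 → 39 → 36 → 30 → 18 → 37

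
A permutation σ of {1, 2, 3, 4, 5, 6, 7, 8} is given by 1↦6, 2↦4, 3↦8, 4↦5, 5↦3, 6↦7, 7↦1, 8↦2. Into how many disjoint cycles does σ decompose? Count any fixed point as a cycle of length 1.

2

Cycle decomposition: (1 6 7) (2 4 5 3 8).
2 cycles.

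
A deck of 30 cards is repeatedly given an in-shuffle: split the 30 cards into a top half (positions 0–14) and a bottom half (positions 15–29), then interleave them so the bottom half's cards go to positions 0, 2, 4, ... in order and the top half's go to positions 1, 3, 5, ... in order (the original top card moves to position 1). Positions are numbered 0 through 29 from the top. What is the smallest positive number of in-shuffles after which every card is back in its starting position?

The in-shuffle permutes the 30 positions with cycle lengths [5, 5, 5, 5, 5, 5].
Every card is home exactly when every cycle has completed a whole number of laps, i.e. after lcm(5) = 5 in-shuffles.

5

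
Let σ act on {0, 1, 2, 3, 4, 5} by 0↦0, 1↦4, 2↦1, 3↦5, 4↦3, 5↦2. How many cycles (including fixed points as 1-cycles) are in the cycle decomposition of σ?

Cycle decomposition: (0) (1 4 3 5 2).
2 cycles.

2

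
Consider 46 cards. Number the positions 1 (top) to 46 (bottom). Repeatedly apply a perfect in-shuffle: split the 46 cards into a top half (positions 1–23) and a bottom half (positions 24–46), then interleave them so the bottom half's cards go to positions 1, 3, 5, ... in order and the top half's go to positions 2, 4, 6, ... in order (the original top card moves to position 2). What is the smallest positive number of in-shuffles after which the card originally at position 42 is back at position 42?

23

Follow position 42 under repeated in-shuffles:
42 → 37 → 27 → 7 → 14 → 28 → 9 → 18 → ... → 42 (length 23)
It first returns after 23 in-shuffles.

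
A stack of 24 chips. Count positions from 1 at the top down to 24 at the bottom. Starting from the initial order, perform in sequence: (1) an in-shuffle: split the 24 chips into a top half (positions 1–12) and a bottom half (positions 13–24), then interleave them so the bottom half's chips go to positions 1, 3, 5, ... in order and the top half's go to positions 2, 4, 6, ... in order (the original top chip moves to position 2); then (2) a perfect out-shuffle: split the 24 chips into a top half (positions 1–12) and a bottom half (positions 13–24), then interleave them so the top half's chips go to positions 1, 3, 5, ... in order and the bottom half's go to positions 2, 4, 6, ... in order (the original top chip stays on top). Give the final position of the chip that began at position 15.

Track the chip from position 15 forward through each operation:
  after op 1 (in-shuffle): 15 → 5
  after op 2 (out-shuffle): 5 → 9

9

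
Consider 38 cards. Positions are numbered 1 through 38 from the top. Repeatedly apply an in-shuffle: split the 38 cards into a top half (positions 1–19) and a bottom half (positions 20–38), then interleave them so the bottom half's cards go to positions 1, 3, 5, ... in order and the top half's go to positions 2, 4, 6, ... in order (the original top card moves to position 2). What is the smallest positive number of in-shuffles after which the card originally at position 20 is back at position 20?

12

Follow position 20 under repeated in-shuffles:
20 → 1 → 2 → 4 → 8 → 16 → 32 → 25 → 11 → 22 → 5 → 10 → 20
It first returns after 12 in-shuffles.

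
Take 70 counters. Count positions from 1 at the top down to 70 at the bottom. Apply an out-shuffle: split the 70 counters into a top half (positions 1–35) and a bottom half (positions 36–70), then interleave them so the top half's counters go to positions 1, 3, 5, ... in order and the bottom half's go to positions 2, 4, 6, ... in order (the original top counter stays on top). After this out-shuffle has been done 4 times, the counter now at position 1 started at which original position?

Work backwards from position 1, undoing one out-shuffle at a time:
1 ← 1 ← 1 ← 1 ← 1
So the counter now at position 1 started at position 1.

1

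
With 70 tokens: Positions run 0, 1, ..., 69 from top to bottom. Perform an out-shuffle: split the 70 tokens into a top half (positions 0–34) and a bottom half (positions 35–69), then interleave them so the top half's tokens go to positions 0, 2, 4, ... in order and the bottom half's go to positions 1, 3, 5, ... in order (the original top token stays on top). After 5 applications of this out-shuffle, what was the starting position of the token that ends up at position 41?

Work backwards from position 41, undoing one out-shuffle at a time:
41 ← 55 ← 62 ← 31 ← 50 ← 25
So the token now at position 41 started at position 25.

25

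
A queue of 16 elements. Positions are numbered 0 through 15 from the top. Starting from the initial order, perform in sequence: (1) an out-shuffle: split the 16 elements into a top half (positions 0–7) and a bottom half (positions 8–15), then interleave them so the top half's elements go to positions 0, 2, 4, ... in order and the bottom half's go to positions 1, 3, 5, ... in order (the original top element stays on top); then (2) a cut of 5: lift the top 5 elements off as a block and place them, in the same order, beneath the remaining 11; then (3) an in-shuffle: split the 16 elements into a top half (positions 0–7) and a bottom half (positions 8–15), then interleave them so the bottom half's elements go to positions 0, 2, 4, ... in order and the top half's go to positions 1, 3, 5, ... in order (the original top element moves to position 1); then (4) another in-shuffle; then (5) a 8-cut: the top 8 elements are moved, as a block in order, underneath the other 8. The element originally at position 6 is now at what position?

6

Track the element from position 6 forward through each operation:
  after op 1 (out-shuffle): 6 → 12
  after op 2 (cut 5): 12 → 7
  after op 3 (in-shuffle): 7 → 15
  after op 4 (in-shuffle): 15 → 14
  after op 5 (cut 8): 14 → 6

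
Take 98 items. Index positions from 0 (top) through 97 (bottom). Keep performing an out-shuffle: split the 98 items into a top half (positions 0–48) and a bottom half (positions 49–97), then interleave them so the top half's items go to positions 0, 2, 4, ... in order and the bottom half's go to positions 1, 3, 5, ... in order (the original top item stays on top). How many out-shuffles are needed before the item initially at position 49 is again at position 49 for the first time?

48

Follow position 49 under repeated out-shuffles:
49 → 1 → 2 → 4 → 8 → 16 → 32 → 64 → ... → 49 (length 48)
It first returns after 48 out-shuffles.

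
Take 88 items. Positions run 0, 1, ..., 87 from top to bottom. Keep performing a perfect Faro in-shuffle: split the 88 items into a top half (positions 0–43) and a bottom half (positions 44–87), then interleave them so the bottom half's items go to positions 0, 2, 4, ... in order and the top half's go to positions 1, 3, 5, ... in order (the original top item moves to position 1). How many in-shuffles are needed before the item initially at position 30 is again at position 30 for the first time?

Follow position 30 under repeated in-shuffles:
30 → 61 → 34 → 69 → 50 → 12 → 25 → 51 → 14 → 29 → 59 → 30
It first returns after 11 in-shuffles.

11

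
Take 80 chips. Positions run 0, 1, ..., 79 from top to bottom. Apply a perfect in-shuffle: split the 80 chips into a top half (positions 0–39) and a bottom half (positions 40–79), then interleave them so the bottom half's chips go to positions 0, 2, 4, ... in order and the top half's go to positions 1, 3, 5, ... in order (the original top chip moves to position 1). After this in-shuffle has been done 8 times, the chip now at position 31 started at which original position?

70

Work backwards from position 31, undoing one in-shuffle at a time:
31 ← 15 ← 7 ← 3 ← 1 ← 0 ← 40 ← 60 ← 70
So the chip now at position 31 started at position 70.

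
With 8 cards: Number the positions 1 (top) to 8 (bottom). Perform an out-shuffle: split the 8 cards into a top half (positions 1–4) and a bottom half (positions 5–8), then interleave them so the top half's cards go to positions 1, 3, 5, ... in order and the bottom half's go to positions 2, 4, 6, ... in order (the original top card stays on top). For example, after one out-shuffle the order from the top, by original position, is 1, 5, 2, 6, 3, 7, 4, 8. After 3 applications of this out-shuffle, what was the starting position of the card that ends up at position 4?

Work backwards from position 4, undoing one out-shuffle at a time:
4 ← 6 ← 7 ← 4
So the card now at position 4 started at position 4.

4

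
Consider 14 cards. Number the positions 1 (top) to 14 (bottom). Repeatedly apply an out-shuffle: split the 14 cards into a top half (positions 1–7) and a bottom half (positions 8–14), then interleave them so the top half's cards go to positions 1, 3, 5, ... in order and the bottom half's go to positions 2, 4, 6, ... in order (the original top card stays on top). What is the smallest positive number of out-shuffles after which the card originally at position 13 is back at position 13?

12

Follow position 13 under repeated out-shuffles:
13 → 12 → 10 → 6 → 11 → 8 → 2 → 3 → 5 → 9 → 4 → 7 → 13
It first returns after 12 out-shuffles.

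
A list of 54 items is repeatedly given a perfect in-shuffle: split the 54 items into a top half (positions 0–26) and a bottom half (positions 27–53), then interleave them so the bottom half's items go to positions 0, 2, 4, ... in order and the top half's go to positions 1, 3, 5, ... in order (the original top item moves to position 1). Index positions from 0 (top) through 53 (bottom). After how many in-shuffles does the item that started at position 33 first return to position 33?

20

Follow position 33 under repeated in-shuffles:
33 → 12 → 25 → 51 → 48 → 42 → 30 → 6 → 13 → 27 → 0 → 1 → 3 → 7 → 15 → 31 → 8 → 17 → 35 → 16 → 33
It first returns after 20 in-shuffles.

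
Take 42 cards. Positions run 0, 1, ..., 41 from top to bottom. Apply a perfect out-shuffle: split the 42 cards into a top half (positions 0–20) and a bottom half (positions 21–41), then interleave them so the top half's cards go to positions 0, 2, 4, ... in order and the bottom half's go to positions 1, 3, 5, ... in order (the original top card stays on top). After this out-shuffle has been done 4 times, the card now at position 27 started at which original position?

35

Work backwards from position 27, undoing one out-shuffle at a time:
27 ← 34 ← 17 ← 29 ← 35
So the card now at position 27 started at position 35.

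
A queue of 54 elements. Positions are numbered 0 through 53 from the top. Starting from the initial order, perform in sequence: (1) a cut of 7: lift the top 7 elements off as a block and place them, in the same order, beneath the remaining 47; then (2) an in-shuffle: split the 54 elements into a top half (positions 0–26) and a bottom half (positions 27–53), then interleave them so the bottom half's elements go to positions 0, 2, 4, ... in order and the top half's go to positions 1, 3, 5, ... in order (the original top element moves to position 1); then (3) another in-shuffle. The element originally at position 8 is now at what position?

7

Track the element from position 8 forward through each operation:
  after op 1 (cut 7): 8 → 1
  after op 2 (in-shuffle): 1 → 3
  after op 3 (in-shuffle): 3 → 7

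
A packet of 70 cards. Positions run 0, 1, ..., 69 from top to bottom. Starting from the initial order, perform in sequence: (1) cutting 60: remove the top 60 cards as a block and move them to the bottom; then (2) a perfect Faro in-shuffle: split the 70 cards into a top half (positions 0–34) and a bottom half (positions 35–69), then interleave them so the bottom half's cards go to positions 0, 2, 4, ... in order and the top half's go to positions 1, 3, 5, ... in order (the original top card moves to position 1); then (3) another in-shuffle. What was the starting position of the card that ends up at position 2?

Undo the operations in reverse order, starting from position 2:
  undo op 3 (in-shuffle, from bottom half): 2 ← 36
  undo op 2 (in-shuffle, from bottom half): 36 ← 53
  undo op 1 (cut 60): 53 ← 43
So the card at position 2 came from original position 43.

43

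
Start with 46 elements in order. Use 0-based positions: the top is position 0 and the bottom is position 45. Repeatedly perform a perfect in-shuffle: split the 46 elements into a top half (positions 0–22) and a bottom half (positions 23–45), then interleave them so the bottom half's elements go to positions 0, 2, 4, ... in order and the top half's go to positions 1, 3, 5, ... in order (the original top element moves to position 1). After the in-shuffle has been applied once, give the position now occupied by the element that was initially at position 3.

Track the element's position through each in-shuffle:
3 → 7

7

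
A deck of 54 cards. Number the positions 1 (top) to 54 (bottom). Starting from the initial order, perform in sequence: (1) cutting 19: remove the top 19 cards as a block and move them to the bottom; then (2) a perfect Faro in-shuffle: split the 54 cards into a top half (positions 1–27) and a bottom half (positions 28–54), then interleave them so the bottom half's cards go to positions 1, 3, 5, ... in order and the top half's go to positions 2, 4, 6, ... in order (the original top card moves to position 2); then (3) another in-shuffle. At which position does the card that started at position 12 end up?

Track the card from position 12 forward through each operation:
  after op 1 (cut 19): 12 → 47
  after op 2 (in-shuffle): 47 → 39
  after op 3 (in-shuffle): 39 → 23

23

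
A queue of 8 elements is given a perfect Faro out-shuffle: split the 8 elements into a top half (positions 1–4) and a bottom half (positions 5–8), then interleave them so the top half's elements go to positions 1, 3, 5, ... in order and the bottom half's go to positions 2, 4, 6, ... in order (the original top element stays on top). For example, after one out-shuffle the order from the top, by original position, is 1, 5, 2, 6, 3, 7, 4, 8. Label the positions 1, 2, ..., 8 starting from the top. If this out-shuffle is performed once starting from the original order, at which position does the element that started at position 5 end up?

2

Track the element's position through each out-shuffle:
5 → 2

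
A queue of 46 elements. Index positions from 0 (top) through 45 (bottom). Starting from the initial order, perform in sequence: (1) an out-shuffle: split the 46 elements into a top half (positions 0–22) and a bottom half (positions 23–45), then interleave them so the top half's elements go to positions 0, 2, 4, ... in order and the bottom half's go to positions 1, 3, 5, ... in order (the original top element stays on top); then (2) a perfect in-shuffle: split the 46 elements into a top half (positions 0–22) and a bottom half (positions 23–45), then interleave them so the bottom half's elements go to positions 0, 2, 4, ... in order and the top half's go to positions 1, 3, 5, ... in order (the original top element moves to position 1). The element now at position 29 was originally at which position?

7

Undo the operations in reverse order, starting from position 29:
  undo op 2 (in-shuffle, from top half): 29 ← 14
  undo op 1 (out-shuffle, from top half): 14 ← 7
So the element at position 29 came from original position 7.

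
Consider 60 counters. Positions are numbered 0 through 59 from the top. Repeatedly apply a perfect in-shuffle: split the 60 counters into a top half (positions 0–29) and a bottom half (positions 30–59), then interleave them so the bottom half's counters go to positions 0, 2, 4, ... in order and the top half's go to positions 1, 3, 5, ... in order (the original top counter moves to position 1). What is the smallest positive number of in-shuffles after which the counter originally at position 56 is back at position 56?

60

Follow position 56 under repeated in-shuffles:
56 → 52 → 44 → 28 → 57 → 54 → 48 → 36 → ... → 56 (length 60)
It first returns after 60 in-shuffles.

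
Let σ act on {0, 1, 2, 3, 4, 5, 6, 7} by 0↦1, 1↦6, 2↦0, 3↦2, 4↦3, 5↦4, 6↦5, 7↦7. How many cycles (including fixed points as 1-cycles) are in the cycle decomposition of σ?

2

Cycle decomposition: (0 1 6 5 4 3 2) (7).
2 cycles.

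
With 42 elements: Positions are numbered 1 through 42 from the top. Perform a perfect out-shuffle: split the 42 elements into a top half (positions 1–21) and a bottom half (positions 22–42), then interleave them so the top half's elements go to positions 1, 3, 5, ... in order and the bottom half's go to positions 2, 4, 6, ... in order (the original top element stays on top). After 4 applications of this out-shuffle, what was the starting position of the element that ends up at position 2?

Work backwards from position 2, undoing one out-shuffle at a time:
2 ← 22 ← 32 ← 37 ← 19
So the element now at position 2 started at position 19.

19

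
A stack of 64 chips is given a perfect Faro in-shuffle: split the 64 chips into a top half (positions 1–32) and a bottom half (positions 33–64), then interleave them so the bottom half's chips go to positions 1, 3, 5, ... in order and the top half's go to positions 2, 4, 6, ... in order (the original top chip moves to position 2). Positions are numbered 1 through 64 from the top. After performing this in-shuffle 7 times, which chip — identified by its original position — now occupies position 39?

Work backwards from position 39, undoing one in-shuffle at a time:
39 ← 52 ← 26 ← 13 ← 39 ← 52 ← 26 ← 13
So the chip now at position 39 started at position 13.

13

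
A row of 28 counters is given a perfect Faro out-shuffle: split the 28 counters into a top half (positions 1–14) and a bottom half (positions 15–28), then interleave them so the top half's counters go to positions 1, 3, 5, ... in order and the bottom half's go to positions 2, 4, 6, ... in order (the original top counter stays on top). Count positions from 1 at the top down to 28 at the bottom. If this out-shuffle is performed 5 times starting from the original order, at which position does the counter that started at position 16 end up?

Track the counter's position through each out-shuffle:
16 → 4 → 7 → 13 → 25 → 22

22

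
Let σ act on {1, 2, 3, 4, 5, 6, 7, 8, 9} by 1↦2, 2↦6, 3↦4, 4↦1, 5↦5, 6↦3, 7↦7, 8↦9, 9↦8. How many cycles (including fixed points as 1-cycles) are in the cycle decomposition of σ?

4

Cycle decomposition: (1 2 6 3 4) (5) (7) (8 9).
4 cycles.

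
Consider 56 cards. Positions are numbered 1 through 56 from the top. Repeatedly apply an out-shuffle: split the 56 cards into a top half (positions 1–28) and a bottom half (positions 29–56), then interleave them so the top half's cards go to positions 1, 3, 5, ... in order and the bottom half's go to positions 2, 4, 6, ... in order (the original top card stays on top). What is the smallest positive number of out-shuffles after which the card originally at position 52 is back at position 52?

Follow position 52 under repeated out-shuffles:
52 → 48 → 40 → 24 → 47 → 38 → 20 → 39 → 22 → 43 → 30 → 4 → 7 → 13 → 25 → 49 → 42 → 28 → 55 → 54 → 52
It first returns after 20 out-shuffles.

20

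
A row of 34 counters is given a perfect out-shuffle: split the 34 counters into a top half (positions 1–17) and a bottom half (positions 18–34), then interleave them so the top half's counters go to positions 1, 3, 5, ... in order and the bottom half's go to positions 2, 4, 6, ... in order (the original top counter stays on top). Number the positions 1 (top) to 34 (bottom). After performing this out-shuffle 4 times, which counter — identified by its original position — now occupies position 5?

26

Work backwards from position 5, undoing one out-shuffle at a time:
5 ← 3 ← 2 ← 18 ← 26
So the counter now at position 5 started at position 26.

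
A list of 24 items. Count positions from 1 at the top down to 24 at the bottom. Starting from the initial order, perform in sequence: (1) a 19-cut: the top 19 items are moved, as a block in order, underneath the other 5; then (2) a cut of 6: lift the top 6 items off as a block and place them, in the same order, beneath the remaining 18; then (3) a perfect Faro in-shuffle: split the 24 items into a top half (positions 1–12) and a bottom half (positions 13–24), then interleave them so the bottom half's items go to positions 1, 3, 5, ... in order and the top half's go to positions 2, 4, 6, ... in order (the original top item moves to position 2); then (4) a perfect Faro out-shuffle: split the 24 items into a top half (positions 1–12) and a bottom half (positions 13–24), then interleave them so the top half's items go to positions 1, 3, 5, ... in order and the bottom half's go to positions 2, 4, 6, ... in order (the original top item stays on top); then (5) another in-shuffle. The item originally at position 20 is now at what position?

4

Track the item from position 20 forward through each operation:
  after op 1 (cut 19): 20 → 1
  after op 2 (cut 6): 1 → 19
  after op 3 (in-shuffle): 19 → 13
  after op 4 (out-shuffle): 13 → 2
  after op 5 (in-shuffle): 2 → 4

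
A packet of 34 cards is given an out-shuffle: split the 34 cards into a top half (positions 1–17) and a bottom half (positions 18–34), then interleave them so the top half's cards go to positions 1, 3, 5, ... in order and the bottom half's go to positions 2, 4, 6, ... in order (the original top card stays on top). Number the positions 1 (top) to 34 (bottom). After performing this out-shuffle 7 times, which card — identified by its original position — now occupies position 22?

4

Work backwards from position 22, undoing one out-shuffle at a time:
22 ← 28 ← 31 ← 16 ← 25 ← 13 ← 7 ← 4
So the card now at position 22 started at position 4.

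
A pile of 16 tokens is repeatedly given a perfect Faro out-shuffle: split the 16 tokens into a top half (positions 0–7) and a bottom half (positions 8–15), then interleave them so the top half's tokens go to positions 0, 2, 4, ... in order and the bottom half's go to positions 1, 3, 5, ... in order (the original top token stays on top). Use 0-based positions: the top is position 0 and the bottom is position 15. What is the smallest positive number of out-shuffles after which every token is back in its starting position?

4

The out-shuffle permutes the 16 positions with cycle lengths [1, 1, 2, 4, 4, 4].
Every token is home exactly when every cycle has completed a whole number of laps, i.e. after lcm(1, 2, 4) = 4 out-shuffles.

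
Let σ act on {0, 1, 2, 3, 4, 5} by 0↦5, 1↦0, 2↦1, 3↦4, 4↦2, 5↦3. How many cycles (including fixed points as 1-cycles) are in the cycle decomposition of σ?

Cycle decomposition: (0 5 3 4 2 1).
1 cycle.

1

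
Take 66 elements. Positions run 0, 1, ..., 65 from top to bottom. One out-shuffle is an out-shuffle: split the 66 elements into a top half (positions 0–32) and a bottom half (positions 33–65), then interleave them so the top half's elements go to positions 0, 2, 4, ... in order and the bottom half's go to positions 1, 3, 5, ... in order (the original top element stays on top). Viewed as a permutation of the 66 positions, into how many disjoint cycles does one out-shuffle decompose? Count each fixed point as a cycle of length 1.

8

Trace each unvisited position around until it returns:
(0) (1 2 4 8 16 32 ... len 12) (3 6 12 24 48 31 ... len 12) (5 10 20 40 15 30 ... len 12) (7 14 28 56 47 29 ... len 12) (11 22 44 23 46 27 ... len 12) (13 26 52 39) (65)
8 cycles in total.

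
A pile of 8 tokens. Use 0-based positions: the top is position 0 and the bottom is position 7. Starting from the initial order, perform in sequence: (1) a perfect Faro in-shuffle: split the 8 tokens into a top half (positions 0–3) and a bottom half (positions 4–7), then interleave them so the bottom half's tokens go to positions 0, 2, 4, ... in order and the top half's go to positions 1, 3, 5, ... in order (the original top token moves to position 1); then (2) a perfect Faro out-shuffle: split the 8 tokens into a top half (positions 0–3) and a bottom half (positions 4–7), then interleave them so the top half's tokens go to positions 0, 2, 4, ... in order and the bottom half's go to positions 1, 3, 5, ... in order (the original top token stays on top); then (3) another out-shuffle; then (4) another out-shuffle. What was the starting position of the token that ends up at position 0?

Undo the operations in reverse order, starting from position 0:
  undo op 4 (out-shuffle, from top half): 0 ← 0
  undo op 3 (out-shuffle, from top half): 0 ← 0
  undo op 2 (out-shuffle, from top half): 0 ← 0
  undo op 1 (in-shuffle, from bottom half): 0 ← 4
So the token at position 0 came from original position 4.

4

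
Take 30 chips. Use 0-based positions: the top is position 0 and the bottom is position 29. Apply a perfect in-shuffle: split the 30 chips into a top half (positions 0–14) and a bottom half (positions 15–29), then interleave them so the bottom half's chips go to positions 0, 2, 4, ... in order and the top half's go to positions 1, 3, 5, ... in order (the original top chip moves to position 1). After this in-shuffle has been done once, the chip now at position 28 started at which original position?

29

Work backwards from position 28, undoing one in-shuffle at a time:
28 ← 29
So the chip now at position 28 started at position 29.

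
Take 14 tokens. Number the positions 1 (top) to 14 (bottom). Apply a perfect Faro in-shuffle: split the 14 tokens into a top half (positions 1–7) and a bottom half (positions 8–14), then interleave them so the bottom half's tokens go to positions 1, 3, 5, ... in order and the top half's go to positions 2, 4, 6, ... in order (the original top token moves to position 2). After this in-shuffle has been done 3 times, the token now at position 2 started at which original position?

Work backwards from position 2, undoing one in-shuffle at a time:
2 ← 1 ← 8 ← 4
So the token now at position 2 started at position 4.

4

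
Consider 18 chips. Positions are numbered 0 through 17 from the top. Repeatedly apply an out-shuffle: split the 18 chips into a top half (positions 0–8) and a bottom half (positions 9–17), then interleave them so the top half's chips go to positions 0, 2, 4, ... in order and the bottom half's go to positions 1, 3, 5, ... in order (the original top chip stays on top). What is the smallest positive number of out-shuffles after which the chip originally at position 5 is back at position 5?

8

Follow position 5 under repeated out-shuffles:
5 → 10 → 3 → 6 → 12 → 7 → 14 → 11 → 5
It first returns after 8 out-shuffles.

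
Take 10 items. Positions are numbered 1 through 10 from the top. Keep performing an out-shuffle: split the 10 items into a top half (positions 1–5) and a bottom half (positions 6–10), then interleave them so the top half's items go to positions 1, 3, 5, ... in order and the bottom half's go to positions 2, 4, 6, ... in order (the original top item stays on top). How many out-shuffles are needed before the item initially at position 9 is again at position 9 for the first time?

6

Follow position 9 under repeated out-shuffles:
9 → 8 → 6 → 2 → 3 → 5 → 9
It first returns after 6 out-shuffles.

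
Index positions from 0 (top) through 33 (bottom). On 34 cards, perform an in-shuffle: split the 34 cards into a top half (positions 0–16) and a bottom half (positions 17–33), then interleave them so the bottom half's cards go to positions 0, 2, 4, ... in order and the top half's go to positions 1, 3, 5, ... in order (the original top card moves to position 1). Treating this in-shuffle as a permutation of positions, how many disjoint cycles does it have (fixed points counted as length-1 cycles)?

5

Trace each unvisited position around until it returns:
(0 1 3 7 15 31 ... len 12) (2 5 11 23 12 25 ... len 12) (4 9 19) (6 13 27 20) (14 29 24)
5 cycles in total.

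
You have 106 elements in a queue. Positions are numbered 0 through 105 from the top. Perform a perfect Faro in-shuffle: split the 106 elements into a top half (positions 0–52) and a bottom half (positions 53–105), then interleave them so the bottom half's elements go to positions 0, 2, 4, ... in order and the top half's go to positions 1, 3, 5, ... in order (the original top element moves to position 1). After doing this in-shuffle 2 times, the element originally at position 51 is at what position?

Track the element's position through each in-shuffle:
51 → 103 → 100

100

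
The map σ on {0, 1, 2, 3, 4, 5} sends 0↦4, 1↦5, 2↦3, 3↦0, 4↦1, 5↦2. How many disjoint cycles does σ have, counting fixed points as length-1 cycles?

1

Cycle decomposition: (0 4 1 5 2 3).
1 cycle.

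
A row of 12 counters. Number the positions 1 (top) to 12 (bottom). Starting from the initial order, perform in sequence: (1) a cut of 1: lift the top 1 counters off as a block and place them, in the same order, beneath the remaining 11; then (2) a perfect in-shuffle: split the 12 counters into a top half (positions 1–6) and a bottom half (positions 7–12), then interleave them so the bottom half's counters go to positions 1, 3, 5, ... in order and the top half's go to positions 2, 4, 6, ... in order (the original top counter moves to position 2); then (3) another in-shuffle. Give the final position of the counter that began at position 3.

Track the counter from position 3 forward through each operation:
  after op 1 (cut 1): 3 → 2
  after op 2 (in-shuffle): 2 → 4
  after op 3 (in-shuffle): 4 → 8

8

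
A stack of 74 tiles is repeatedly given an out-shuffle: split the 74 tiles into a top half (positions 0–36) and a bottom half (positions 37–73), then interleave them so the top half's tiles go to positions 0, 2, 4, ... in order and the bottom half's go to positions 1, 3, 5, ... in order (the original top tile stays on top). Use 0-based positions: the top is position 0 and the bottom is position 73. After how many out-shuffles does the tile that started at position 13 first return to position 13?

9

Follow position 13 under repeated out-shuffles:
13 → 26 → 52 → 31 → 62 → 51 → 29 → 58 → 43 → 13
It first returns after 9 out-shuffles.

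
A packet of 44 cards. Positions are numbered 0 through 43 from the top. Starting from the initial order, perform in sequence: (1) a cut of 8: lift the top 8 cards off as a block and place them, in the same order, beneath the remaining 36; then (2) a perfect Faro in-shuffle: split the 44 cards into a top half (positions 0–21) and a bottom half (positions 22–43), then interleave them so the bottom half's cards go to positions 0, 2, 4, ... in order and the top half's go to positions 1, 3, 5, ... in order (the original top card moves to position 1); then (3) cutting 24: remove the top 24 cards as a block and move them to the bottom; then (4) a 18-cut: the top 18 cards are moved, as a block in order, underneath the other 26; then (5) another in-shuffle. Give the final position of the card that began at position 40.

0

Track the card from position 40 forward through each operation:
  after op 1 (cut 8): 40 → 32
  after op 2 (in-shuffle): 32 → 20
  after op 3 (cut 24): 20 → 40
  after op 4 (cut 18): 40 → 22
  after op 5 (in-shuffle): 22 → 0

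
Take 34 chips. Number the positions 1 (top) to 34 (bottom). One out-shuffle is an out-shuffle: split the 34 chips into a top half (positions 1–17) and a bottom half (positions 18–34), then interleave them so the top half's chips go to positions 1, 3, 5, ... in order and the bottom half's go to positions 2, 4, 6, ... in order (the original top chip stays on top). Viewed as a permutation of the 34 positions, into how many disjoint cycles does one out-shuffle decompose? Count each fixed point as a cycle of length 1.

Trace each unvisited position around until it returns:
(1) (2 3 5 9 17 33 32 30 26 18) (4 7 13 25 16 31 28 22 10 19) (6 11 21 8 15 29 24 14 27 20) (12 23) (34)
6 cycles in total.

6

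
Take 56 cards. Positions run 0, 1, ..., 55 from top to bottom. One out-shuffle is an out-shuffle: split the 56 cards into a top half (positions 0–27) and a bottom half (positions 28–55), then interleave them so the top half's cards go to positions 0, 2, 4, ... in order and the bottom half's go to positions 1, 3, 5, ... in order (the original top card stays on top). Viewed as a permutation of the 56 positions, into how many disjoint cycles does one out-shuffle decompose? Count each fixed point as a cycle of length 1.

Trace each unvisited position around until it returns:
(0) (1 2 4 8 16 32 ... len 20) (3 6 12 24 48 41 ... len 20) (5 10 20 40 25 50 45 35 15 30) (11 22 44 33) (55)
6 cycles in total.

6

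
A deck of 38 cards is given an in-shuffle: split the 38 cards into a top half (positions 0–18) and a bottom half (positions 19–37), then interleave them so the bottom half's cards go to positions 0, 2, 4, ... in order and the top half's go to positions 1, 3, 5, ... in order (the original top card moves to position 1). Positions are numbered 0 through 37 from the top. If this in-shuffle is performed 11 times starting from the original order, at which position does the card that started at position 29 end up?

Track the card's position through each in-shuffle:
29 → 20 → 2 → 5 → 11 → 23 → 8 → 17 → 35 → 32 → 26 → 14

14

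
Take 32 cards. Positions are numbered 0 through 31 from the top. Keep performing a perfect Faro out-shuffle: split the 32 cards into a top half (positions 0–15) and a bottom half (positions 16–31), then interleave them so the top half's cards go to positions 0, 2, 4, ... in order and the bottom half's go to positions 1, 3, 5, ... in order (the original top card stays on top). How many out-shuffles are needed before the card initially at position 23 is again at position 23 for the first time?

Follow position 23 under repeated out-shuffles:
23 → 15 → 30 → 29 → 27 → 23
It first returns after 5 out-shuffles.

5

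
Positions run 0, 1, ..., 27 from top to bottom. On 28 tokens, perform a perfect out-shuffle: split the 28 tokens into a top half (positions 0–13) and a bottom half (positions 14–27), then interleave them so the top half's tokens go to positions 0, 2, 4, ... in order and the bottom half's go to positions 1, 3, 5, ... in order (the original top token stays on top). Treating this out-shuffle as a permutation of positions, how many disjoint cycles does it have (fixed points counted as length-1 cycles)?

Trace each unvisited position around until it returns:
(0) (1 2 4 8 16 5 ... len 18) (3 6 12 24 21 15) (9 18) (27)
5 cycles in total.

5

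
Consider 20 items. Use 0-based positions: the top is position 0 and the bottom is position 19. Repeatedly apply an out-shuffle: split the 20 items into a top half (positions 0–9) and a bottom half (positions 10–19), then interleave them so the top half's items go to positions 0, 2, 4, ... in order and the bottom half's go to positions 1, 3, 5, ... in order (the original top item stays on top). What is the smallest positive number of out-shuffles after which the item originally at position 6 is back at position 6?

Follow position 6 under repeated out-shuffles:
6 → 12 → 5 → 10 → 1 → 2 → 4 → 8 → 16 → 13 → 7 → 14 → 9 → 18 → 17 → 15 → 11 → 3 → 6
It first returns after 18 out-shuffles.

18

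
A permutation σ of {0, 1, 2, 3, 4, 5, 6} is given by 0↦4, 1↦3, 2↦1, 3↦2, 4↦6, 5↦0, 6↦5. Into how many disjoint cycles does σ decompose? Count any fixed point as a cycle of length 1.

Cycle decomposition: (0 4 6 5) (1 3 2).
2 cycles.

2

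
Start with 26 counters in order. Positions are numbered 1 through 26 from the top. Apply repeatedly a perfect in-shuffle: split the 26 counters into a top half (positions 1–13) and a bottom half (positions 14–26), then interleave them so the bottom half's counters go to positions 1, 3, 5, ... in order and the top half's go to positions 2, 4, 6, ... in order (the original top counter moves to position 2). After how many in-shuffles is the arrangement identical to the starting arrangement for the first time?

18

The in-shuffle permutes the 26 positions with cycle lengths [2, 6, 18].
Every counter is home exactly when every cycle has completed a whole number of laps, i.e. after lcm(2, 6, 18) = 18 in-shuffles.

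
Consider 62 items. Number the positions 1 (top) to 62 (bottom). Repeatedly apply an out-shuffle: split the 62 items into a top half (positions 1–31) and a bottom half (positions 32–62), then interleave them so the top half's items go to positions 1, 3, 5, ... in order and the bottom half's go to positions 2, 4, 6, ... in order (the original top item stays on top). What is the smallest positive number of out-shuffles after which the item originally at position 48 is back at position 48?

Follow position 48 under repeated out-shuffles:
48 → 34 → 6 → 11 → 21 → 41 → 20 → 39 → ... → 48 (length 60)
It first returns after 60 out-shuffles.

60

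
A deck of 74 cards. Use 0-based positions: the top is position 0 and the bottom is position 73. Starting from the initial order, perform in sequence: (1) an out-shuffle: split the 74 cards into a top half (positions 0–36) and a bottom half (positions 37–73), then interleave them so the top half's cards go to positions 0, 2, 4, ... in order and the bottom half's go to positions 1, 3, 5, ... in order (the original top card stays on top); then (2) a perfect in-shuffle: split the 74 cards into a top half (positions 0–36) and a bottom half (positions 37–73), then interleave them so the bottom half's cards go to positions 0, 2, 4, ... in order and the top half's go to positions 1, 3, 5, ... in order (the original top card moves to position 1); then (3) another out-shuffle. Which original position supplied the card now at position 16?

57

Undo the operations in reverse order, starting from position 16:
  undo op 3 (out-shuffle, from top half): 16 ← 8
  undo op 2 (in-shuffle, from bottom half): 8 ← 41
  undo op 1 (out-shuffle, from bottom half): 41 ← 57
So the card at position 16 came from original position 57.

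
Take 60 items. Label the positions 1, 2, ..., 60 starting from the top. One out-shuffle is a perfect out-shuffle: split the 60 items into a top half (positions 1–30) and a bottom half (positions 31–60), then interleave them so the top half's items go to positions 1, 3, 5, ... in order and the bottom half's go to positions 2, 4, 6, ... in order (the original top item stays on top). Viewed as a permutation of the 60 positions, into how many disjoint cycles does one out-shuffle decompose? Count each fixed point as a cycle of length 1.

3

Trace each unvisited position around until it returns:
(1) (2 3 5 9 17 33 ... len 58) (60)
3 cycles in total.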